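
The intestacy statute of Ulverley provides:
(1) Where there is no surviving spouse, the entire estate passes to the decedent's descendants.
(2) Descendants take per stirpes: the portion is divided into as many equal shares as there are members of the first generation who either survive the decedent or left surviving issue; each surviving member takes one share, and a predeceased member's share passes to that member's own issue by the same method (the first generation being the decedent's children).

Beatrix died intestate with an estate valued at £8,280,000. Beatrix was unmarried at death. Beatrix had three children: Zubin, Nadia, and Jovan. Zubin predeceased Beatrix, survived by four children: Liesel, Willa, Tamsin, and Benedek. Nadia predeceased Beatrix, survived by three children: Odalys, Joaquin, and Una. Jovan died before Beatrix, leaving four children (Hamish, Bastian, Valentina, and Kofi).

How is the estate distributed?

The entire £8,280,000 passes to the descendants.
That amount (£8,280,000) is divided into 3 shares of £2,760,000: Zubin's £2,760,000 share passes to Zubin's issue; Nadia's £2,760,000 share passes to Nadia's issue; Jovan's £2,760,000 share passes to Jovan's issue.
Zubin's share (£2,760,000) is divided into 4 shares of £690,000: Liesel, Willa, Tamsin, and Benedek each take £690,000.
Nadia's share (£2,760,000) is divided into 3 shares of £920,000: Odalys, Joaquin, and Una each take £920,000.
Jovan's share (£2,760,000) is divided into 4 shares of £690,000: Hamish, Bastian, Valentina, and Kofi each take £690,000.

Liesel: £690,000; Willa: £690,000; Tamsin: £690,000; Benedek: £690,000; Odalys: £920,000; Joaquin: £920,000; Una: £920,000; Hamish: £690,000; Bastian: £690,000; Valentina: £690,000; Kofi: £690,000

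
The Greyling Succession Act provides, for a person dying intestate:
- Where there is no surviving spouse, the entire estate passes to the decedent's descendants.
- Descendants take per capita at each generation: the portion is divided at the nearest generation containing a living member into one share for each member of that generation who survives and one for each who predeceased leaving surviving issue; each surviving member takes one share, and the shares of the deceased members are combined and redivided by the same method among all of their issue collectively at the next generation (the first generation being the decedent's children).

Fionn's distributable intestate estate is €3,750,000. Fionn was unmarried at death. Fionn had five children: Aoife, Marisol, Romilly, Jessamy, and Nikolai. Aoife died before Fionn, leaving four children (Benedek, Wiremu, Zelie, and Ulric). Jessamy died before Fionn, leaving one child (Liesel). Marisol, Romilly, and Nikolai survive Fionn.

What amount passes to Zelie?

Zelie receives €300,000.

The entire €3,750,000 passes to the descendants.
That amount (€3,750,000) is divided at the children's generation into 5 shares of €750,000. Marisol, Romilly, and Nikolai each take €750,000. The 2 shares of the deceased (Aoife and Jessamy) are combined into a pool of €1,500,000.
That pool (€1,500,000) is divided at the grandchildren's generation equally among Benedek, Wiremu, Zelie, Ulric, and Liesel: €300,000 each.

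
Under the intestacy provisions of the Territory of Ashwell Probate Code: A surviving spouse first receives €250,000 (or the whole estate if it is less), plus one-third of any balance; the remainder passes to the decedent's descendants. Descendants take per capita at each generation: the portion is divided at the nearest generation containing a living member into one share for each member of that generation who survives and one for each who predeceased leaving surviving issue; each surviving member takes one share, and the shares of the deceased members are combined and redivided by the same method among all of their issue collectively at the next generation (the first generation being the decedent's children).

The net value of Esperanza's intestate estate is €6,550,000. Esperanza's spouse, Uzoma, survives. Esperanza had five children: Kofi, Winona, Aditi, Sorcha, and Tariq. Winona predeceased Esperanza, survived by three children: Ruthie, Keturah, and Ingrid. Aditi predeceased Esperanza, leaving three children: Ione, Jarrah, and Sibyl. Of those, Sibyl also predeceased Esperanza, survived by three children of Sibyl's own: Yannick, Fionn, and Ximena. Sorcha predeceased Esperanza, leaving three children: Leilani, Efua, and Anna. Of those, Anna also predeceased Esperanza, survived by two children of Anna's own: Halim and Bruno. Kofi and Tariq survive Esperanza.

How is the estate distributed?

Uzoma first takes €250,000, leaving a balance of €6,300,000. Uzoma then takes one-third of the balance (€2,100,000), for a total of €2,350,000. The remaining €4,200,000 passes to the descendants.
The descendants' portion (€4,200,000) is divided at the children's generation into 5 shares of €840,000. Kofi and Tariq each take €840,000. The 3 shares of the deceased (Winona, Aditi, and Sorcha) are combined into a pool of €2,520,000.
That pool (€2,520,000) is divided at the grandchildren's generation into 9 shares of €280,000. Ruthie, Keturah, Ingrid, Ione, Jarrah, Leilani, and Efua each take €280,000. The 2 shares of the deceased (Sibyl and Anna) are combined into a pool of €560,000.
That pool (€560,000) is divided at the great-grandchildren's generation equally among Yannick, Fionn, Ximena, Halim, and Bruno: €112,000 each.

Uzoma: €2,350,000; Kofi: €840,000; Ruthie: €280,000; Keturah: €280,000; Ingrid: €280,000; Ione: €280,000; Jarrah: €280,000; Yannick: €112,000; Fionn: €112,000; Ximena: €112,000; Leilani: €280,000; Efua: €280,000; Halim: €112,000; Bruno: €112,000; Tariq: €840,000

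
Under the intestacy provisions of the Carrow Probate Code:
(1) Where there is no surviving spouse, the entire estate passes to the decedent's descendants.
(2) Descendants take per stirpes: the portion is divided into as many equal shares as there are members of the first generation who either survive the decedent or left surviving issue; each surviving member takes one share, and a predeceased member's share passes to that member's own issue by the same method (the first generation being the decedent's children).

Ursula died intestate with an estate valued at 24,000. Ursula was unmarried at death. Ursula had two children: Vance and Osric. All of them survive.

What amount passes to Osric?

The entire 24,000 passes to the descendants.
That amount (24,000) is divided into 2 shares of 12,000: Vance and Osric each take 12,000.

Osric receives 12,000.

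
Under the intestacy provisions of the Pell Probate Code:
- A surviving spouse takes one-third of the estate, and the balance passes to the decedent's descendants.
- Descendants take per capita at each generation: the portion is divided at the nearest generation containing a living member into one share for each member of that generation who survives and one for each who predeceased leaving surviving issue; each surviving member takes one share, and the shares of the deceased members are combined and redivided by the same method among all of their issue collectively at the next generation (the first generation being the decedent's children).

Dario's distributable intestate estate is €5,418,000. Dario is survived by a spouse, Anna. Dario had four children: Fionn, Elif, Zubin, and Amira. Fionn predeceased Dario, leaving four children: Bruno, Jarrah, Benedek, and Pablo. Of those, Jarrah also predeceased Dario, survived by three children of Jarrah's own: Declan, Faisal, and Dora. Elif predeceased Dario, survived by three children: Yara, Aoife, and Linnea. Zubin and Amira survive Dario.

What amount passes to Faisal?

Anna takes one-third of €5,418,000 = €1,806,000. The remaining €3,612,000 passes to the descendants.
The descendants' portion (€3,612,000) is divided at the children's generation into 4 shares of €903,000. Zubin and Amira each take €903,000. The 2 shares of the deceased (Fionn and Elif) are combined into a pool of €1,806,000.
That pool (€1,806,000) is divided at the grandchildren's generation into 7 shares of €258,000. Bruno, Benedek, Pablo, Yara, Aoife, and Linnea each take €258,000. The remaining share for the deceased Jarrah (€258,000) is carried to the next generation.
That pool (€258,000) is divided at the great-grandchildren's generation equally among Declan, Faisal, and Dora: €86,000 each.

Faisal receives €86,000.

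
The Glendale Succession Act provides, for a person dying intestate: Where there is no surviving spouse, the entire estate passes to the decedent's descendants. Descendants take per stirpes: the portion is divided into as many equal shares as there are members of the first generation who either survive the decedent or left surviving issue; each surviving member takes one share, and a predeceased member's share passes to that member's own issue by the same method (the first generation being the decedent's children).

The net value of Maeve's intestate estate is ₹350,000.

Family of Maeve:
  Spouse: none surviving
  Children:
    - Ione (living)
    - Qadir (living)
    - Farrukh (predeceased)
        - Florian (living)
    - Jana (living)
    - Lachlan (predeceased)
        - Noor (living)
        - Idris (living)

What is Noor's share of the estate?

The entire ₹350,000 passes to the descendants.
That amount (₹350,000) is divided into 5 shares of ₹70,000: Ione, Qadir, and Jana each take ₹70,000; Farrukh's ₹70,000 share passes to Farrukh's issue; Lachlan's ₹70,000 share passes to Lachlan's issue.
Farrukh's share (₹70,000) passes entirely to Florian.
Lachlan's share (₹70,000) is divided into 2 shares of ₹35,000: Noor and Idris each take ₹35,000.

Noor receives ₹35,000.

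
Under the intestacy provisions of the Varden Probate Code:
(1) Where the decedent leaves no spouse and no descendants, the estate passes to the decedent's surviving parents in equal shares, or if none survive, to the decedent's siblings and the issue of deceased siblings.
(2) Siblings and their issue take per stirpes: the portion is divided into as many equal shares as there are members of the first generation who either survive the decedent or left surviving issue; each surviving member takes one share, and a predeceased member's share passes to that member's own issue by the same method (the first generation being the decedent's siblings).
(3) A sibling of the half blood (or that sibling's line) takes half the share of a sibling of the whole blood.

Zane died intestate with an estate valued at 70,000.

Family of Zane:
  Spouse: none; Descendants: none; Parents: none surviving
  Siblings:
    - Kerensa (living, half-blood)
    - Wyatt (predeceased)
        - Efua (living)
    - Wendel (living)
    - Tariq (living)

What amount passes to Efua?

The entire 70,000 passes to the siblings and their issue.
Counting each half-blood sibling's line as half a unit, there are 7/2 units in 70,000, so one unit is 20,000. Whole-blood lines (Wyatt, Wendel, and Tariq) take 20,000 each; half-blood lines (Kerensa) take 10,000 each.
Wyatt's share (20,000) passes entirely to Efua.

Efua receives 20,000.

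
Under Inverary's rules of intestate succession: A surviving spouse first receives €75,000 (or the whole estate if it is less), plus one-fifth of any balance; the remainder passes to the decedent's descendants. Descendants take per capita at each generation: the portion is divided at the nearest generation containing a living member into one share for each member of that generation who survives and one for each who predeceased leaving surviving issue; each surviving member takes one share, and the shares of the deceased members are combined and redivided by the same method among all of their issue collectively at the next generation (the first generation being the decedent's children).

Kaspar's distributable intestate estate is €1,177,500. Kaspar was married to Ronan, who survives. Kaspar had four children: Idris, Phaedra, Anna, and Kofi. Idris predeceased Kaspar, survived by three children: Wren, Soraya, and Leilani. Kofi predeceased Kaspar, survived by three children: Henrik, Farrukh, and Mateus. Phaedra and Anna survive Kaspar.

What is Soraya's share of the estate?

Ronan first takes €75,000, leaving a balance of €1,102,500. Ronan then takes one-fifth of the balance (€220,500), for a total of €295,500. The remaining €882,000 passes to the descendants.
The descendants' portion (€882,000) is divided at the children's generation into 4 shares of €220,500. Phaedra and Anna each take €220,500. The 2 shares of the deceased (Idris and Kofi) are combined into a pool of €441,000.
That pool (€441,000) is divided at the grandchildren's generation equally among Wren, Soraya, Leilani, Henrik, Farrukh, and Mateus: €73,500 each.

Soraya receives €73,500.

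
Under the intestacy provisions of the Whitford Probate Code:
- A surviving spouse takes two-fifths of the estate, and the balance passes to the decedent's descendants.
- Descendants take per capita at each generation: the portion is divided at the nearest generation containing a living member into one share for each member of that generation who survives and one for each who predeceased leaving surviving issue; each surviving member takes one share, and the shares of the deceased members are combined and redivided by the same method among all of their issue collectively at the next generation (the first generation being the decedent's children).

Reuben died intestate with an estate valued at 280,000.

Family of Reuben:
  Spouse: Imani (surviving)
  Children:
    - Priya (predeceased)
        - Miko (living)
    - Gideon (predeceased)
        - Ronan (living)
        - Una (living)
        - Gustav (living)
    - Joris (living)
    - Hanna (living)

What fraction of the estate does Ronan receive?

Imani takes two-fifths of 280,000 = 112,000. The remaining 168,000 passes to the descendants.
The descendants' portion (168,000) is divided at the children's generation into 4 shares of 42,000. Joris and Hanna each take 42,000. The 2 shares of the deceased (Priya and Gideon) are combined into a pool of 84,000.
That pool (84,000) is divided at the grandchildren's generation equally among Miko, Ronan, Una, and Gustav: 21,000 each.

Ronan receives 3/40 of the estate.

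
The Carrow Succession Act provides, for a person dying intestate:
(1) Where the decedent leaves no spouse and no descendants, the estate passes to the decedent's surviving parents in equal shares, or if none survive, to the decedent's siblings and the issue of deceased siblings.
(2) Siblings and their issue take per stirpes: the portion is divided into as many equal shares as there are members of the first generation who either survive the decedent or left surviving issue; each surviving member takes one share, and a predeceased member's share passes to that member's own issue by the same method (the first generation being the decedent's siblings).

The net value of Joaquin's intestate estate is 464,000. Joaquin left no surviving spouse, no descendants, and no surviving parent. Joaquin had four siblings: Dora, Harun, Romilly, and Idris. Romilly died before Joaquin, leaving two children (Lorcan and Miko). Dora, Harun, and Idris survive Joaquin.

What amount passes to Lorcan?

The entire 464,000 passes to the siblings and their issue.
That amount (464,000) is divided into 4 shares of 116,000: Dora, Harun, and Idris each take 116,000; Romilly's 116,000 share passes to Romilly's issue.
Romilly's share (116,000) is divided into 2 shares of 58,000: Lorcan and Miko each take 58,000.

Lorcan receives 58,000.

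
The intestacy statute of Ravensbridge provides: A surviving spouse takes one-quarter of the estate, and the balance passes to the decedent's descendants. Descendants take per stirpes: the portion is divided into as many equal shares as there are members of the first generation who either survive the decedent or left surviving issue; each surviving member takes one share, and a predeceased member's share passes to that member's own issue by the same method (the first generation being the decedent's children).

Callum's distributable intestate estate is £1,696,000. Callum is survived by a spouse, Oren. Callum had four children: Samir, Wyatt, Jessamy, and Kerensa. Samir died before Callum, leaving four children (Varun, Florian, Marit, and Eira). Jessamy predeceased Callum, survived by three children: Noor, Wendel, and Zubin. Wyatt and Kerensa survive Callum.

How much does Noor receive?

Noor receives £106,000.

Oren takes one-quarter of £1,696,000 = £424,000. The remaining £1,272,000 passes to the descendants.
The descendants' portion (£1,272,000) is divided into 4 shares of £318,000: Wyatt and Kerensa each take £318,000; Samir's £318,000 share passes to Samir's issue; Jessamy's £318,000 share passes to Jessamy's issue.
Samir's share (£318,000) is divided into 4 shares of £79,500: Varun, Florian, Marit, and Eira each take £79,500.
Jessamy's share (£318,000) is divided into 3 shares of £106,000: Noor, Wendel, and Zubin each take £106,000.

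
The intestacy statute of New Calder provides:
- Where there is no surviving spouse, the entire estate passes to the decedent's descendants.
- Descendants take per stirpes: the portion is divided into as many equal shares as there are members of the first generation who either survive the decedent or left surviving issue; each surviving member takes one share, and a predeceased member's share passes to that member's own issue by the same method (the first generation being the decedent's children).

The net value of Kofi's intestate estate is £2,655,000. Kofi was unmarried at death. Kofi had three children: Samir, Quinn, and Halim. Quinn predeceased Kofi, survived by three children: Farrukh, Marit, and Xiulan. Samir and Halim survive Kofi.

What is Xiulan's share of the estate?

Xiulan receives £295,000.

The entire £2,655,000 passes to the descendants.
That amount (£2,655,000) is divided into 3 shares of £885,000: Samir and Halim each take £885,000; Quinn's £885,000 share passes to Quinn's issue.
Quinn's share (£885,000) is divided into 3 shares of £295,000: Farrukh, Marit, and Xiulan each take £295,000.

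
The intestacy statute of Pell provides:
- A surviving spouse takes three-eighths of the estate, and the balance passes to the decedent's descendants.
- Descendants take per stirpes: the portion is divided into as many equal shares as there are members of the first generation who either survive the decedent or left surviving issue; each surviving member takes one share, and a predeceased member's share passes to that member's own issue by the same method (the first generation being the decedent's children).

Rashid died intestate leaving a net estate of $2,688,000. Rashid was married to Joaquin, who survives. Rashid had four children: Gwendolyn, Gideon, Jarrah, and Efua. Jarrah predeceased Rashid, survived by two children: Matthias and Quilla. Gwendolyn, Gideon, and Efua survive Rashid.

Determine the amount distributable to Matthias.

Joaquin takes three-eighths of $2,688,000 = $1,008,000. The remaining $1,680,000 passes to the descendants.
The descendants' portion ($1,680,000) is divided into 4 shares of $420,000: Gwendolyn, Gideon, and Efua each take $420,000; Jarrah's $420,000 share passes to Jarrah's issue.
Jarrah's share ($420,000) is divided into 2 shares of $210,000: Matthias and Quilla each take $210,000.

Matthias receives $210,000.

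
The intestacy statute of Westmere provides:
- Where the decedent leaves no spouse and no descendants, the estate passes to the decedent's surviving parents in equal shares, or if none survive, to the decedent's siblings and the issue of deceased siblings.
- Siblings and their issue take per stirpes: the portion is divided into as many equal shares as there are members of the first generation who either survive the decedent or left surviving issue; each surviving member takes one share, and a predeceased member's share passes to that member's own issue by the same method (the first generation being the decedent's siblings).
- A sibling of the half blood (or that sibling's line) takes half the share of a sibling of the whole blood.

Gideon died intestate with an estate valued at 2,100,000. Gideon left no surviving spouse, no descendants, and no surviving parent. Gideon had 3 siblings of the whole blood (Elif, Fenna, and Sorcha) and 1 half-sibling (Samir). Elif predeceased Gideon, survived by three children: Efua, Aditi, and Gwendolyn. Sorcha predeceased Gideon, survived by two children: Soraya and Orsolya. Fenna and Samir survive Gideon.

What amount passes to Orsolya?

Orsolya receives 300,000.

The entire 2,100,000 passes to the siblings and their issue.
Counting each half-blood sibling's line as half a unit, there are 7/2 units in 2,100,000, so one unit is 600,000. Whole-blood lines (Elif, Fenna, and Sorcha) take 600,000 each; half-blood lines (Samir) take 300,000 each.
Elif's share (600,000) is divided into 3 shares of 200,000: Efua, Aditi, and Gwendolyn each take 200,000.
Sorcha's share (600,000) is divided into 2 shares of 300,000: Soraya and Orsolya each take 300,000.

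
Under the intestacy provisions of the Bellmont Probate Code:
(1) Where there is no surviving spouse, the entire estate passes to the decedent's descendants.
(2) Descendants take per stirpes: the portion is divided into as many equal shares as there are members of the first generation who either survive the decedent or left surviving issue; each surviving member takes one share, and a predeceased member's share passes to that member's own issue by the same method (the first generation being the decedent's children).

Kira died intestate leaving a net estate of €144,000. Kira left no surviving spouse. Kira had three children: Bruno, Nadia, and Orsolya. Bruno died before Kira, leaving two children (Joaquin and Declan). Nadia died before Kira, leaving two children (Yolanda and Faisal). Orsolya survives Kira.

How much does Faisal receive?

The entire €144,000 passes to the descendants.
That amount (€144,000) is divided into 3 shares of €48,000: Orsolya takes €48,000; Bruno's €48,000 share passes to Bruno's issue; Nadia's €48,000 share passes to Nadia's issue.
Bruno's share (€48,000) is divided into 2 shares of €24,000: Joaquin and Declan each take €24,000.
Nadia's share (€48,000) is divided into 2 shares of €24,000: Yolanda and Faisal each take €24,000.

Faisal receives €24,000.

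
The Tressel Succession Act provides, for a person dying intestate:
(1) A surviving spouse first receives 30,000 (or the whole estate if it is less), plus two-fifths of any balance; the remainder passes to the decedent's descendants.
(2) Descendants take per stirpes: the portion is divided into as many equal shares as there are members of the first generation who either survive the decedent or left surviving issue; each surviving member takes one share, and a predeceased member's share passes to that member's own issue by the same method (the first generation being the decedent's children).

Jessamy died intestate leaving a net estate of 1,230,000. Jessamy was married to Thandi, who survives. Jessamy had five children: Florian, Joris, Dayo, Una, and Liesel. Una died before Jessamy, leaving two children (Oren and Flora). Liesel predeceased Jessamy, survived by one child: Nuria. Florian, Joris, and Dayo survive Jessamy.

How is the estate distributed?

Thandi: 510,000; Florian: 144,000; Joris: 144,000; Dayo: 144,000; Oren: 72,000; Flora: 72,000; Nuria: 144,000

Thandi first takes 30,000, leaving a balance of 1,200,000. Thandi then takes two-fifths of the balance (480,000), for a total of 510,000. The remaining 720,000 passes to the descendants.
The descendants' portion (720,000) is divided into 5 shares of 144,000: Florian, Joris, and Dayo each take 144,000; Una's 144,000 share passes to Una's issue; Liesel's 144,000 share passes to Liesel's issue.
Una's share (144,000) is divided into 2 shares of 72,000: Oren and Flora each take 72,000.
Liesel's share (144,000) passes entirely to Nuria.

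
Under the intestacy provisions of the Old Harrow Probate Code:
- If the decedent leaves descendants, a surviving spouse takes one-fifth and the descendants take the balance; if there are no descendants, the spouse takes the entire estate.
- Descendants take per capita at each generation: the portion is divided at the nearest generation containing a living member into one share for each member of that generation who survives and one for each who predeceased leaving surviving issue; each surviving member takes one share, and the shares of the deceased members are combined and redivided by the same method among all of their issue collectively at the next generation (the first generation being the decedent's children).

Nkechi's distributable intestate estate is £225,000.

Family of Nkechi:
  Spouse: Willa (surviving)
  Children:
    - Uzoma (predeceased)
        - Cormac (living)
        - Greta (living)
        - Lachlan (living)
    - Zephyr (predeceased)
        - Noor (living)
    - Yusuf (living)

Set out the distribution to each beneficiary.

Willa takes one-fifth of £225,000 = £45,000. The remaining £180,000 passes to the descendants.
The descendants' portion (£180,000) is divided at the children's generation into 3 shares of £60,000. Yusuf takes £60,000. The 2 shares of the deceased (Uzoma and Zephyr) are combined into a pool of £120,000.
That pool (£120,000) is divided at the grandchildren's generation equally among Cormac, Greta, Lachlan, and Noor: £30,000 each.

Willa: £45,000; Cormac: £30,000; Greta: £30,000; Lachlan: £30,000; Noor: £30,000; Yusuf: £60,000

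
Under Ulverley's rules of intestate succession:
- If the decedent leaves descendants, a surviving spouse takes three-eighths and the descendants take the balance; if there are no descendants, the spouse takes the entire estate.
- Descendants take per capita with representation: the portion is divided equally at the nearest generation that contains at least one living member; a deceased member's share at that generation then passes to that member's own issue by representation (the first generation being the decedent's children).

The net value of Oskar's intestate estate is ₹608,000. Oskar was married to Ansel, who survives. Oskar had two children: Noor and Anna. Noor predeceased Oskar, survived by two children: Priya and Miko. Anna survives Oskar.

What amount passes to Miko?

Miko receives ₹95,000.

Ansel takes three-eighths of ₹608,000 = ₹228,000. The remaining ₹380,000 passes to the descendants.
The descendants' portion (₹380,000) is divided into 2 shares of ₹190,000: Anna takes ₹190,000; Noor's ₹190,000 share passes to Noor's issue.
Noor's share (₹190,000) is divided into 2 shares of ₹95,000: Priya and Miko each take ₹95,000.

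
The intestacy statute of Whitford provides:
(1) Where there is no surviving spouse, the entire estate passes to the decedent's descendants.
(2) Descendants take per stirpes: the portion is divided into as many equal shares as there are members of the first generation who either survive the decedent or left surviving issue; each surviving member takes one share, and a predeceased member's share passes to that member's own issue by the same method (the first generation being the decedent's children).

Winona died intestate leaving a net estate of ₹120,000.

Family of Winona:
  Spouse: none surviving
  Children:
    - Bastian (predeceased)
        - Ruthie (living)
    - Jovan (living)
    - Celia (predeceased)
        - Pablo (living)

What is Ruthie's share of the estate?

The entire ₹120,000 passes to the descendants.
That amount (₹120,000) is divided into 3 shares of ₹40,000: Jovan takes ₹40,000; Bastian's ₹40,000 share passes to Bastian's issue; Celia's ₹40,000 share passes to Celia's issue.
Bastian's share (₹40,000) passes entirely to Ruthie.
Celia's share (₹40,000) passes entirely to Pablo.

Ruthie receives ₹40,000.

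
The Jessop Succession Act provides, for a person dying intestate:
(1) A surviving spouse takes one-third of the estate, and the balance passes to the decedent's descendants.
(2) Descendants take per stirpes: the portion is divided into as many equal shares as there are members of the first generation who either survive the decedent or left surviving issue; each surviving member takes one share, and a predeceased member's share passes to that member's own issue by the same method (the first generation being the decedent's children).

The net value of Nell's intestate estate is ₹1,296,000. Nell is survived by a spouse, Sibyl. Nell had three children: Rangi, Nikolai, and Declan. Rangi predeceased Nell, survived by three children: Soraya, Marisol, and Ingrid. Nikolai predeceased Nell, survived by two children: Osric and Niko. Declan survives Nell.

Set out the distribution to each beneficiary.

Sibyl: ₹432,000; Soraya: ₹96,000; Marisol: ₹96,000; Ingrid: ₹96,000; Osric: ₹144,000; Niko: ₹144,000; Declan: ₹288,000

Sibyl takes one-third of ₹1,296,000 = ₹432,000. The remaining ₹864,000 passes to the descendants.
The descendants' portion (₹864,000) is divided into 3 shares of ₹288,000: Declan takes ₹288,000; Rangi's ₹288,000 share passes to Rangi's issue; Nikolai's ₹288,000 share passes to Nikolai's issue.
Rangi's share (₹288,000) is divided into 3 shares of ₹96,000: Soraya, Marisol, and Ingrid each take ₹96,000.
Nikolai's share (₹288,000) is divided into 2 shares of ₹144,000: Osric and Niko each take ₹144,000.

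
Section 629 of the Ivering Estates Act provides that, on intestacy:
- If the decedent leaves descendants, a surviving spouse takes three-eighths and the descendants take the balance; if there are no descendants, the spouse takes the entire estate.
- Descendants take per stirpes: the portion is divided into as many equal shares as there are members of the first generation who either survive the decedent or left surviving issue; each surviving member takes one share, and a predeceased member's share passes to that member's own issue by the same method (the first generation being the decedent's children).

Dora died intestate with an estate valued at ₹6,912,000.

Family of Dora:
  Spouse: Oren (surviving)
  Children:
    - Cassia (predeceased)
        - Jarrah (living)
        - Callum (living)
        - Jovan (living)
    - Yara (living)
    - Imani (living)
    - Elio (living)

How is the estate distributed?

Oren: ₹2,592,000; Jarrah: ₹360,000; Callum: ₹360,000; Jovan: ₹360,000; Yara: ₹1,080,000; Imani: ₹1,080,000; Elio: ₹1,080,000

Oren takes three-eighths of ₹6,912,000 = ₹2,592,000. The remaining ₹4,320,000 passes to the descendants.
The descendants' portion (₹4,320,000) is divided into 4 shares of ₹1,080,000: Yara, Imani, and Elio each take ₹1,080,000; Cassia's ₹1,080,000 share passes to Cassia's issue.
Cassia's share (₹1,080,000) is divided into 3 shares of ₹360,000: Jarrah, Callum, and Jovan each take ₹360,000.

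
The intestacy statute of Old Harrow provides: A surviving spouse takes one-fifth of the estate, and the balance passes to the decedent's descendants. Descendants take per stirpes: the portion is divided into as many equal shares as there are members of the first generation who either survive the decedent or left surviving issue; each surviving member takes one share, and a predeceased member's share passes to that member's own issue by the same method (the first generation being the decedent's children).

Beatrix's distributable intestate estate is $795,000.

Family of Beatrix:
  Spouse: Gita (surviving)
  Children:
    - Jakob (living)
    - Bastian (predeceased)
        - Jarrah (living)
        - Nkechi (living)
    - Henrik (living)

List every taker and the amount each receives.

Gita: $159,000; Jakob: $212,000; Jarrah: $106,000; Nkechi: $106,000; Henrik: $212,000

Gita takes one-fifth of $795,000 = $159,000. The remaining $636,000 passes to the descendants.
The descendants' portion ($636,000) is divided into 3 shares of $212,000: Jakob and Henrik each take $212,000; Bastian's $212,000 share passes to Bastian's issue.
Bastian's share ($212,000) is divided into 2 shares of $106,000: Jarrah and Nkechi each take $106,000.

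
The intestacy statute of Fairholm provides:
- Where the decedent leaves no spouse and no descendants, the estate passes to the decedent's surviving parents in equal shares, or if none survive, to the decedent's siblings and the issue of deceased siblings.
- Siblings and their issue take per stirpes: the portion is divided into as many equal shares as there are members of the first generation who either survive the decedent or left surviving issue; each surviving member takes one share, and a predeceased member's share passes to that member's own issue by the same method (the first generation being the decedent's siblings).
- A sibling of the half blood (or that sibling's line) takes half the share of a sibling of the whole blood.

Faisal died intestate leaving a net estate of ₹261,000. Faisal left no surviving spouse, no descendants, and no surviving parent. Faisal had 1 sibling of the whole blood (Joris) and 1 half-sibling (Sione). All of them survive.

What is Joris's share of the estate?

The entire ₹261,000 passes to the siblings and their issue.
Counting each half-blood sibling's line as half a unit, there are 3/2 units in ₹261,000, so one unit is ₹174,000. Whole-blood lines (Joris) take ₹174,000 each; half-blood lines (Sione) take ₹87,000 each.

Joris receives ₹174,000.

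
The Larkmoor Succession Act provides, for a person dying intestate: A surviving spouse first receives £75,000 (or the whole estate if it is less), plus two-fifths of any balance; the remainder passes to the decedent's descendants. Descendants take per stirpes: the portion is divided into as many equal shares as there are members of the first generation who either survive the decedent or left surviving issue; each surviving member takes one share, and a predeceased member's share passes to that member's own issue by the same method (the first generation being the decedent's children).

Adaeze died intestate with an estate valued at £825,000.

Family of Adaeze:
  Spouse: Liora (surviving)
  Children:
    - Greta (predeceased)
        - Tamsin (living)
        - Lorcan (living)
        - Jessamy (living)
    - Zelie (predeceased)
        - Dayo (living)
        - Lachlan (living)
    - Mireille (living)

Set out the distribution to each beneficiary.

Liora first takes £75,000, leaving a balance of £750,000. Liora then takes two-fifths of the balance (£300,000), for a total of £375,000. The remaining £450,000 passes to the descendants.
The descendants' portion (£450,000) is divided into 3 shares of £150,000: Mireille takes £150,000; Greta's £150,000 share passes to Greta's issue; Zelie's £150,000 share passes to Zelie's issue.
Greta's share (£150,000) is divided into 3 shares of £50,000: Tamsin, Lorcan, and Jessamy each take £50,000.
Zelie's share (£150,000) is divided into 2 shares of £75,000: Dayo and Lachlan each take £75,000.

Liora: £375,000; Tamsin: £50,000; Lorcan: £50,000; Jessamy: £50,000; Dayo: £75,000; Lachlan: £75,000; Mireille: £150,000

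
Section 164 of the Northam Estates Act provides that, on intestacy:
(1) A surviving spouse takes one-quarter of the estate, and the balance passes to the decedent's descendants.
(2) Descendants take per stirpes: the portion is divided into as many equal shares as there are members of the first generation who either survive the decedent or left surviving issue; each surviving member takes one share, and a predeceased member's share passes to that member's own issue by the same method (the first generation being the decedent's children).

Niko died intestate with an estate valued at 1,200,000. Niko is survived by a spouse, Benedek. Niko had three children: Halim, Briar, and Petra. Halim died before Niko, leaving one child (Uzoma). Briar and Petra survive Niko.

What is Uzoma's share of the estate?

Benedek takes one-quarter of 1,200,000 = 300,000. The remaining 900,000 passes to the descendants.
The descendants' portion (900,000) is divided into 3 shares of 300,000: Briar and Petra each take 300,000; Halim's 300,000 share passes to Halim's issue.
Halim's share (300,000) passes entirely to Uzoma.

Uzoma receives 300,000.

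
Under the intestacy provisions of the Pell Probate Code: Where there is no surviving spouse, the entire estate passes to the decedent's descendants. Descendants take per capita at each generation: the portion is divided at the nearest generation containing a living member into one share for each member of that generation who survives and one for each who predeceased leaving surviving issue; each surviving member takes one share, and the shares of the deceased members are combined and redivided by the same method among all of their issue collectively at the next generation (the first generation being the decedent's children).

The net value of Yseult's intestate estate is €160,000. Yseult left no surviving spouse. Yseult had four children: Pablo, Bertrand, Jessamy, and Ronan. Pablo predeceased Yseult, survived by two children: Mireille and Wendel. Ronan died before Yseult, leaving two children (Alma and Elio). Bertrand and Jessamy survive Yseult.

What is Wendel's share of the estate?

Wendel receives €20,000.

The entire €160,000 passes to the descendants.
That amount (€160,000) is divided at the children's generation into 4 shares of €40,000. Bertrand and Jessamy each take €40,000. The 2 shares of the deceased (Pablo and Ronan) are combined into a pool of €80,000.
That pool (€80,000) is divided at the grandchildren's generation equally among Mireille, Wendel, Alma, and Elio: €20,000 each.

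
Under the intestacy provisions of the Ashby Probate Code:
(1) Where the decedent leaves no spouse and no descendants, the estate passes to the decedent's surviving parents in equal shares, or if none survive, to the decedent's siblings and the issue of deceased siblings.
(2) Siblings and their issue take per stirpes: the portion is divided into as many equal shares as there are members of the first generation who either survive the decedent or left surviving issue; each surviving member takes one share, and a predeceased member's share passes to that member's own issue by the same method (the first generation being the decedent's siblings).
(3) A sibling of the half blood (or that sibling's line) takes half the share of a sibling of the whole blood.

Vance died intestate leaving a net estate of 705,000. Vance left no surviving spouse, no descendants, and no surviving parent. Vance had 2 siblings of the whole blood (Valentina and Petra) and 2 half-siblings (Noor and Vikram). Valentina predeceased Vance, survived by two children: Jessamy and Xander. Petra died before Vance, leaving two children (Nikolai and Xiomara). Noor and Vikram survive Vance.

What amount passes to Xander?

Xander receives 117,500.

The entire 705,000 passes to the siblings and their issue.
Counting each half-blood sibling's line as half a unit, there are 3 units in 705,000, so one unit is 235,000. Whole-blood lines (Valentina and Petra) take 235,000 each; half-blood lines (Noor and Vikram) take 117,500 each.
Valentina's share (235,000) is divided into 2 shares of 117,500: Jessamy and Xander each take 117,500.
Petra's share (235,000) is divided into 2 shares of 117,500: Nikolai and Xiomara each take 117,500.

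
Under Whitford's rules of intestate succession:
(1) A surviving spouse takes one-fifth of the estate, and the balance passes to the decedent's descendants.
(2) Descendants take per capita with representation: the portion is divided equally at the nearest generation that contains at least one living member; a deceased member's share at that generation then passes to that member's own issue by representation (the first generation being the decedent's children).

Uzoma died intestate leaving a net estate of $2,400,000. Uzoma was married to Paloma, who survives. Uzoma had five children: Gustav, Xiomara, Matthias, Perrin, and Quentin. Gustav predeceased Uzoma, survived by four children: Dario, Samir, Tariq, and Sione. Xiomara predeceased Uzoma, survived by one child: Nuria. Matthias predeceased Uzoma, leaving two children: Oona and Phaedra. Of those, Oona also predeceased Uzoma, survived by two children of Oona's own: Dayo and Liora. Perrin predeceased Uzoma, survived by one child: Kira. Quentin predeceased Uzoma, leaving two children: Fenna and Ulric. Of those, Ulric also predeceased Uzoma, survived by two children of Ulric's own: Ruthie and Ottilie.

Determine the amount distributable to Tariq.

Paloma takes one-fifth of $2,400,000 = $480,000. The remaining $1,920,000 passes to the descendants.
No child survives, so the initial division is made at the grandchildren's generation.
The descendants' portion ($1,920,000) is divided into 10 shares of $192,000: Dario, Samir, Tariq, Sione, Nuria, Phaedra, Kira, and Fenna each take $192,000; Oona's $192,000 share passes to Oona's issue; Ulric's $192,000 share passes to Ulric's issue.
Oona's share ($192,000) is divided into 2 shares of $96,000: Dayo and Liora each take $96,000.
Ulric's share ($192,000) is divided into 2 shares of $96,000: Ruthie and Ottilie each take $96,000.

Tariq receives $192,000.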